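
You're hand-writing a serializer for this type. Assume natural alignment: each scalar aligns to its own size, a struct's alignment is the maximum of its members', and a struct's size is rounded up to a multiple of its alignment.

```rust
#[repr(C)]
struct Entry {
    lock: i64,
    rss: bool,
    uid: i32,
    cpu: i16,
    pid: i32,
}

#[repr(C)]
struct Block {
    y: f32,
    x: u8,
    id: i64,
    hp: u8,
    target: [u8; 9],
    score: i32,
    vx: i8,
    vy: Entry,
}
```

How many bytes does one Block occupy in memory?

64

Entry: lock at 0 (size 8, align 8) → ends 8; rss at 8 (size 1, align 1) → ends 9; pad 3 to align 4 for uid; uid at 12 (size 4, align 4) → ends 16; cpu at 16 (size 2, align 2) → ends 18; pad 2 to align 4 for pid; pid at 20 (size 4, align 4) → ends 24; total 24 bytes, alignment 8
y at 0 (size 4, align 4) → ends 4
x at 4 (size 1, align 1) → ends 5
pad 3 to align 8 for id
id at 8 (size 8, align 8) → ends 16
hp at 16 (size 1, align 1) → ends 17
target at 17 (size 9, align 1) → ends 26
pad 2 to align 4 for score
score at 28 (size 4, align 4) → ends 32
vx at 32 (size 1, align 1) → ends 33
pad 7 to align 8 for vy
vy at 40 (size 24, align 8) → ends 64
total 64 bytes, alignment 8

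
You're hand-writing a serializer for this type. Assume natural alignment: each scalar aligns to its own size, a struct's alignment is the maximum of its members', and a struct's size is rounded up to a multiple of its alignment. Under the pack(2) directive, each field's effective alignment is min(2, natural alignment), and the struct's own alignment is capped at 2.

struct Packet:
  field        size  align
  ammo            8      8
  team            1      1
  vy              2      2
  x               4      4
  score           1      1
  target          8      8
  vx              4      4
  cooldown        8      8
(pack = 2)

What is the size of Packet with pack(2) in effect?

38

0..8  ammo  (8B, 2-aligned)
8..9  team  (1B, 1-aligned)
9..10  -- padding (1B)
10..12  vy  (2B, 2-aligned)
12..16  x  (4B, 2-aligned)
16..17  score  (1B, 1-aligned)
17..18  -- padding (1B)
18..26  target  (8B, 2-aligned)
26..30  vx  (4B, 2-aligned)
30..38  cooldown  (8B, 2-aligned)
sizeof = 38, alignof = 2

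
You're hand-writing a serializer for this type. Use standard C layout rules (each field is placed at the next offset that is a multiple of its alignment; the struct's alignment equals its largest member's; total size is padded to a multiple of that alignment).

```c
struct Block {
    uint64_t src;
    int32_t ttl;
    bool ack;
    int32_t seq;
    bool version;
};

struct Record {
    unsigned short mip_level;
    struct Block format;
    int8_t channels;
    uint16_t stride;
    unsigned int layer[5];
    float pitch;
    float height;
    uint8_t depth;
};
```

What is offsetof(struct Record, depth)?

64

Block: @0: src [8B, align 8] → 8; @8: ttl [4B, align 4] → 12; @12: ack [1B, align 1] → 13; +3 pad (align 4); @16: seq [4B, align 4] → 20; @20: version [1B, align 1] → 21; +3 tail pad (align 8); size 24, align 8
@0: mip_level [2B, align 2] → 2
+6 pad (align 8)
@8: format [24B, align 8] → 32
@32: channels [1B, align 1] → 33
+1 pad (align 2)
@34: stride [2B, align 2] → 36
@36: layer [20B, align 4] → 56
@56: pitch [4B, align 4] → 60
@60: height [4B, align 4] → 64
@64: depth [1B, align 1] → 65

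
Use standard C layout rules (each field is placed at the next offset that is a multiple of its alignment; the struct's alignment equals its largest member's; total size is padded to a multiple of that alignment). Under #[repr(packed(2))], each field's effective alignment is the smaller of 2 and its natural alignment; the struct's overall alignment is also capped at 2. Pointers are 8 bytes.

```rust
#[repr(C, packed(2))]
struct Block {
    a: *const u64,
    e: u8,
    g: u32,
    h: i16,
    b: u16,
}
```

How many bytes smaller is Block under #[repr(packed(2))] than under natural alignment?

6

natural layout:
  0..8  a  (8B, 8-aligned)
  8..9  e  (1B, 1-aligned)
  9..12  -- padding (3B)
  12..16  g  (4B, 4-aligned)
  16..18  h  (2B, 2-aligned)
  18..20  b  (2B, 2-aligned)
  20..24  -- tail padding (4B)
  sizeof = 24, alignof = 8
packed(2) layout:
  0..8  a  (8B, 2-aligned)
  8..9  e  (1B, 1-aligned)
  9..10  -- padding (1B)
  10..14  g  (4B, 2-aligned)
  14..16  h  (2B, 2-aligned)
  16..18  b  (2B, 2-aligned)
  sizeof = 18, alignof = 2
24 − 18 = 6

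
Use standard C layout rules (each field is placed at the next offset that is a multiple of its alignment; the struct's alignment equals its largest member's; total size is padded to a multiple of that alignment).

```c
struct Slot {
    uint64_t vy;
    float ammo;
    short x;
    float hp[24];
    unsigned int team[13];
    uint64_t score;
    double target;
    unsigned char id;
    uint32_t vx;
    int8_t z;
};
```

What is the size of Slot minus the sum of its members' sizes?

16

0..8  vy  (8B, 8-aligned)
8..12  ammo  (4B, 4-aligned)
12..14  x  (2B, 2-aligned)
14..16  -- padding (2B)
16..112  hp  (96B, 4-aligned)
112..164  team  (52B, 4-aligned)
164..168  -- padding (4B)
168..176  score  (8B, 8-aligned)
176..184  target  (8B, 8-aligned)
184..185  id  (1B, 1-aligned)
185..188  -- padding (3B)
188..192  vx  (4B, 4-aligned)
192..193  z  (1B, 1-aligned)
193..200  -- tail padding (7B)
sizeof = 200, alignof = 8
data bytes 184, size 200 → padding 16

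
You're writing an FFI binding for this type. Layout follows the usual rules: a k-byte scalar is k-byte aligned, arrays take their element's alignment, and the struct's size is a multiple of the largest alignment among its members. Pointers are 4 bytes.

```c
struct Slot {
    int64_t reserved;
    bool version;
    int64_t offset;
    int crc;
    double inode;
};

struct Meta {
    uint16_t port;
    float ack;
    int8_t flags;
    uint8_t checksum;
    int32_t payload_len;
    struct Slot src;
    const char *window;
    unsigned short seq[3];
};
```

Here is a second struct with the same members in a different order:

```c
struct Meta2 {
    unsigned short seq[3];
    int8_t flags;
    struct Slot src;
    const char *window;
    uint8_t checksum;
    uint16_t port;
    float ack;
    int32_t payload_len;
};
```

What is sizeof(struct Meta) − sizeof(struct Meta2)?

Slot: 0..8  reserved  (8B, 8-aligned); 8..9  version  (1B, 1-aligned); 9..16  -- padding (7B); 16..24  offset  (8B, 8-aligned); 24..28  crc  (4B, 4-aligned); 28..32  -- padding (4B); 32..40  inode  (8B, 8-aligned); sizeof = 40, alignof = 8
0..2  port  (2B, 2-aligned)
2..4  -- padding (2B)
4..8  ack  (4B, 4-aligned)
8..9  flags  (1B, 1-aligned)
9..10  checksum  (1B, 1-aligned)
10..12  -- padding (2B)
12..16  payload_len  (4B, 4-aligned)
16..56  src  (40B, 8-aligned)
56..60  window  (4B, 4-aligned)
60..66  seq  (6B, 2-aligned)
66..72  -- tail padding (6B)
sizeof = 72, alignof = 8
— Meta2 —
0..6  seq  (6B, 2-aligned)
6..7  flags  (1B, 1-aligned)
7..8  -- padding (1B)
8..48  src  (40B, 8-aligned)
48..52  window  (4B, 4-aligned)
52..53  checksum  (1B, 1-aligned)
53..54  -- padding (1B)
54..56  port  (2B, 2-aligned)
56..60  ack  (4B, 4-aligned)
60..64  payload_len  (4B, 4-aligned)
sizeof = 64, alignof = 8
72 − 64 = 8

8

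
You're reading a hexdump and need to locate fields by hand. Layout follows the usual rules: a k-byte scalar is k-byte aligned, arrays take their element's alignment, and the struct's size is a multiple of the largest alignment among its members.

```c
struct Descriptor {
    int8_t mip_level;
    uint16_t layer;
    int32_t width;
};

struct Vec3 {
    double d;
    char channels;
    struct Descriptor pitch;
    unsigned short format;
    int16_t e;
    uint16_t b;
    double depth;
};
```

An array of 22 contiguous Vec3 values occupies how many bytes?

880

Descriptor: @0: mip_level [1B, align 1] → 1; +1 pad (align 2); @2: layer [2B, align 2] → 4; @4: width [4B, align 4] → 8; size 8, align 4
@0: d [8B, align 8] → 8
@8: channels [1B, align 1] → 9
+3 pad (align 4)
@12: pitch [8B, align 4] → 20
@20: format [2B, align 2] → 22
@22: e [2B, align 2] → 24
@24: b [2B, align 2] → 26
+6 pad (align 8)
@32: depth [8B, align 8] → 40
size 40, align 8
array of 22: 22 × 40 = 880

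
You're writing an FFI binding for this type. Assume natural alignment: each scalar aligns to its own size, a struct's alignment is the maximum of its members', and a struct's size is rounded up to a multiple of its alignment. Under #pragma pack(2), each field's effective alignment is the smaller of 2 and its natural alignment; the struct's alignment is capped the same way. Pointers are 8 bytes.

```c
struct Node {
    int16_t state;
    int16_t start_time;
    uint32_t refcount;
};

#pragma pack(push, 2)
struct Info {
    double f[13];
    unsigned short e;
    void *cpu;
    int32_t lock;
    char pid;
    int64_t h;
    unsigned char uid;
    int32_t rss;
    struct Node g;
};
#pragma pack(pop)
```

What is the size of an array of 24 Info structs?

3408

Node: 0..2  state  (2B, 2-aligned); 2..4  start_time  (2B, 2-aligned); 4..8  refcount  (4B, 4-aligned); sizeof = 8, alignof = 4
0..104  f  (104B, 2-aligned)
104..106  e  (2B, 2-aligned)
106..114  cpu  (8B, 2-aligned)
114..118  lock  (4B, 2-aligned)
118..119  pid  (1B, 1-aligned)
119..120  -- padding (1B)
120..128  h  (8B, 2-aligned)
128..129  uid  (1B, 1-aligned)
129..130  -- padding (1B)
130..134  rss  (4B, 2-aligned)
134..142  g  (8B, 2-aligned)
sizeof = 142, alignof = 2
array of 24: 24 × 142 = 3408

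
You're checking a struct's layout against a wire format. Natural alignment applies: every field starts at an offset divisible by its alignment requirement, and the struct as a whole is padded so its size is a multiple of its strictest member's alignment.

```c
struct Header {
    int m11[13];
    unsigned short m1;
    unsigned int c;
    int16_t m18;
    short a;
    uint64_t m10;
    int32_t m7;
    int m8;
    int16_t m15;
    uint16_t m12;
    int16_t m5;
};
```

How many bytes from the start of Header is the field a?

62

m11 at 0 (size 52, align 4) → ends 52
m1 at 52 (size 2, align 2) → ends 54
pad 2 to align 4 for c
c at 56 (size 4, align 4) → ends 60
m18 at 60 (size 2, align 2) → ends 62
a at 62 (size 2, align 2) → ends 64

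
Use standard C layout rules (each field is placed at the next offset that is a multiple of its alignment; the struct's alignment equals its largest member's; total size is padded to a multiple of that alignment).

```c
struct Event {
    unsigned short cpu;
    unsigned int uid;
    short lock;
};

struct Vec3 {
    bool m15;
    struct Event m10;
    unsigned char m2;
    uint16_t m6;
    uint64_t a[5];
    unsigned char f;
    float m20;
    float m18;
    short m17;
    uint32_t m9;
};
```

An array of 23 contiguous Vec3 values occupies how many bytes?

Event: @0: cpu [2B, align 2] → 2; +2 pad (align 4); @4: uid [4B, align 4] → 8; @8: lock [2B, align 2] → 10; +2 tail pad (align 4); size 12, align 4
@0: m15 [1B, align 1] → 1
+3 pad (align 4)
@4: m10 [12B, align 4] → 16
@16: m2 [1B, align 1] → 17
+1 pad (align 2)
@18: m6 [2B, align 2] → 20
+4 pad (align 8)
@24: a [40B, align 8] → 64
@64: f [1B, align 1] → 65
+3 pad (align 4)
@68: m20 [4B, align 4] → 72
@72: m18 [4B, align 4] → 76
@76: m17 [2B, align 2] → 78
+2 pad (align 4)
@80: m9 [4B, align 4] → 84
+4 tail pad (align 8)
size 88, align 8
array of 23: 23 × 88 = 2024

2024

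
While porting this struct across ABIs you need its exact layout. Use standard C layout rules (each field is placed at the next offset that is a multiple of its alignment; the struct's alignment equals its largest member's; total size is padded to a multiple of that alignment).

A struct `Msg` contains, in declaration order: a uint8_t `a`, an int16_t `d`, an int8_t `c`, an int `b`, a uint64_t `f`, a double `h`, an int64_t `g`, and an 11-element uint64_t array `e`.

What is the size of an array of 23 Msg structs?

@0: a [1B, align 1] → 1
+1 pad (align 2)
@2: d [2B, align 2] → 4
@4: c [1B, align 1] → 5
+3 pad (align 4)
@8: b [4B, align 4] → 12
+4 pad (align 8)
@16: f [8B, align 8] → 24
@24: h [8B, align 8] → 32
@32: g [8B, align 8] → 40
@40: e [88B, align 8] → 128
size 128, align 8
array of 23: 23 × 128 = 2944

2944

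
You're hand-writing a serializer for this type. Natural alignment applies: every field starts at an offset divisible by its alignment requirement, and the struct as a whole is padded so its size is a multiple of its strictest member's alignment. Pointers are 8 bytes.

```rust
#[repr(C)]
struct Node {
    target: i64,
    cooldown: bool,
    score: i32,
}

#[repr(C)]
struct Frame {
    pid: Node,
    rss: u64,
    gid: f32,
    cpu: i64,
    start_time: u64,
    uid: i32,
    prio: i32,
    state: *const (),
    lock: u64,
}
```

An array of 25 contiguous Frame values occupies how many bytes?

Node: target at 0 (size 8, align 8) → ends 8; cooldown at 8 (size 1, align 1) → ends 9; pad 3 to align 4 for score; score at 12 (size 4, align 4) → ends 16; total 16 bytes, alignment 8
pid at 0 (size 16, align 8) → ends 16
rss at 16 (size 8, align 8) → ends 24
gid at 24 (size 4, align 4) → ends 28
pad 4 to align 8 for cpu
cpu at 32 (size 8, align 8) → ends 40
start_time at 40 (size 8, align 8) → ends 48
uid at 48 (size 4, align 4) → ends 52
prio at 52 (size 4, align 4) → ends 56
state at 56 (size 8, align 8) → ends 64
lock at 64 (size 8, align 8) → ends 72
total 72 bytes, alignment 8
array of 25: 25 × 72 = 1800

1800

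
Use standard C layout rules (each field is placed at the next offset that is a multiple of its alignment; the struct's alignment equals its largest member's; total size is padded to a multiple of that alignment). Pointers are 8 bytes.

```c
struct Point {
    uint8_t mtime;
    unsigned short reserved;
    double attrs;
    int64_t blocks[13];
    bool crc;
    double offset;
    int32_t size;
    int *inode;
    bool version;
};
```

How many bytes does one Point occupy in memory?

160 bytes

mtime at 0 (size 1, align 1) → ends 1
pad 1 to align 2 for reserved
reserved at 2 (size 2, align 2) → ends 4
pad 4 to align 8 for attrs
attrs at 8 (size 8, align 8) → ends 16
blocks at 16 (size 104, align 8) → ends 120
crc at 120 (size 1, align 1) → ends 121
pad 7 to align 8 for offset
offset at 128 (size 8, align 8) → ends 136
size at 136 (size 4, align 4) → ends 140
pad 4 to align 8 for inode
inode at 144 (size 8, align 8) → ends 152
version at 152 (size 1, align 1) → ends 153
tail pad 7 to reach multiple of 8
total 160 bytes, alignment 8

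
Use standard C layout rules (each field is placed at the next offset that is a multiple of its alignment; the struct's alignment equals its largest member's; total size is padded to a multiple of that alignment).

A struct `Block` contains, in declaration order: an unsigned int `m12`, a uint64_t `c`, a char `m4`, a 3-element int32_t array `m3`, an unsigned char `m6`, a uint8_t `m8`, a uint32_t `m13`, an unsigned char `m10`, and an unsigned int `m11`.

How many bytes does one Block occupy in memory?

48

@0: m12 [4B, align 4] → 4
+4 pad (align 8)
@8: c [8B, align 8] → 16
@16: m4 [1B, align 1] → 17
+3 pad (align 4)
@20: m3 [12B, align 4] → 32
@32: m6 [1B, align 1] → 33
@33: m8 [1B, align 1] → 34
+2 pad (align 4)
@36: m13 [4B, align 4] → 40
@40: m10 [1B, align 1] → 41
+3 pad (align 4)
@44: m11 [4B, align 4] → 48
size 48, align 8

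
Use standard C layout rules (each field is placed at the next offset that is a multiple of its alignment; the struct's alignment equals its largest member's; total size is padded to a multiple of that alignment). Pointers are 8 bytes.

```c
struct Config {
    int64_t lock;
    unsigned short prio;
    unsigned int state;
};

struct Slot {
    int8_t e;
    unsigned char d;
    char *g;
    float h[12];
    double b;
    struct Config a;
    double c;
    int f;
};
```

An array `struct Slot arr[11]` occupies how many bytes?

Config: 0..8  lock  (8B, 8-aligned); 8..10  prio  (2B, 2-aligned); 10..12  -- padding (2B); 12..16  state  (4B, 4-aligned); sizeof = 16, alignof = 8
0..1  e  (1B, 1-aligned)
1..2  d  (1B, 1-aligned)
2..8  -- padding (6B)
8..16  g  (8B, 8-aligned)
16..64  h  (48B, 4-aligned)
64..72  b  (8B, 8-aligned)
72..88  a  (16B, 8-aligned)
88..96  c  (8B, 8-aligned)
96..100  f  (4B, 4-aligned)
100..104  -- tail padding (4B)
sizeof = 104, alignof = 8
array of 11: 11 × 104 = 1144

1144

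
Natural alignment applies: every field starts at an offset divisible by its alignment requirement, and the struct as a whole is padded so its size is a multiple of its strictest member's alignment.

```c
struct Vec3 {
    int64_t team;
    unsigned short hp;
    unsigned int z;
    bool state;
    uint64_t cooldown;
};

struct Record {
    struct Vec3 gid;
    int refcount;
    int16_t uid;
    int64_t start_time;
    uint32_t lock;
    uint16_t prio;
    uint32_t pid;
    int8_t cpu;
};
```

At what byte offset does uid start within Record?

36

Vec3: team at 0 (size 8, align 8) → ends 8; hp at 8 (size 2, align 2) → ends 10; pad 2 to align 4 for z; z at 12 (size 4, align 4) → ends 16; state at 16 (size 1, align 1) → ends 17; pad 7 to align 8 for cooldown; cooldown at 24 (size 8, align 8) → ends 32; total 32 bytes, alignment 8
gid at 0 (size 32, align 8) → ends 32
refcount at 32 (size 4, align 4) → ends 36
uid at 36 (size 2, align 2) → ends 38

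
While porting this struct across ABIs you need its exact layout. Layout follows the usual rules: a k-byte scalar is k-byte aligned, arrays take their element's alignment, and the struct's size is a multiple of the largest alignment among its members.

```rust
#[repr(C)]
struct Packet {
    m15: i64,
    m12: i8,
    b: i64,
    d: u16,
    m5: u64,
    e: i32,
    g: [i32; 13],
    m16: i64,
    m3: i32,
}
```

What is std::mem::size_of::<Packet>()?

112 bytes

0..8  m15  (8B, 8-aligned)
8..9  m12  (1B, 1-aligned)
9..16  -- padding (7B)
16..24  b  (8B, 8-aligned)
24..26  d  (2B, 2-aligned)
26..32  -- padding (6B)
32..40  m5  (8B, 8-aligned)
40..44  e  (4B, 4-aligned)
44..96  g  (52B, 4-aligned)
96..104  m16  (8B, 8-aligned)
104..108  m3  (4B, 4-aligned)
108..112  -- tail padding (4B)
sizeof = 112, alignof = 8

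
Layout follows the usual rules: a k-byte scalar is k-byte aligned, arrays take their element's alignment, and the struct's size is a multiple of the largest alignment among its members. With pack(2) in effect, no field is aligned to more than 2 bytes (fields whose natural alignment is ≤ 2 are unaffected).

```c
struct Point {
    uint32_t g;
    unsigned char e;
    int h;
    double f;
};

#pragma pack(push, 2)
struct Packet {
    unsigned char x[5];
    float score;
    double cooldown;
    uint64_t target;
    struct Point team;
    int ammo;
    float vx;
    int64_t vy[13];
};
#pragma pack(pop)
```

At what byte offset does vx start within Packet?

54

Point: g at 0 (size 4, align 4) → ends 4; e at 4 (size 1, align 1) → ends 5; pad 3 to align 4 for h; h at 8 (size 4, align 4) → ends 12; pad 4 to align 8 for f; f at 16 (size 8, align 8) → ends 24; total 24 bytes, alignment 8
x at 0 (size 5, align 1) → ends 5
pad 1 to align 2 for score
score at 6 (size 4, align 2) → ends 10
cooldown at 10 (size 8, align 2) → ends 18
target at 18 (size 8, align 2) → ends 26
team at 26 (size 24, align 2) → ends 50
ammo at 50 (size 4, align 2) → ends 54
vx at 54 (size 4, align 2) → ends 58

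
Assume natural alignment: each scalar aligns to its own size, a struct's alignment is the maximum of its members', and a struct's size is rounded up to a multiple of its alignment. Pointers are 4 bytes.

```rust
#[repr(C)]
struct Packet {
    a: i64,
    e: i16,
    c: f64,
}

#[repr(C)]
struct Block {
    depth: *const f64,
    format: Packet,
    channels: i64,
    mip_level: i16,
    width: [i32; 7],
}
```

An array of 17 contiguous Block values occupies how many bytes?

Packet: a at 0 (size 8, align 8) → ends 8; e at 8 (size 2, align 2) → ends 10; pad 6 to align 8 for c; c at 16 (size 8, align 8) → ends 24; total 24 bytes, alignment 8
depth at 0 (size 4, align 4) → ends 4
pad 4 to align 8 for format
format at 8 (size 24, align 8) → ends 32
channels at 32 (size 8, align 8) → ends 40
mip_level at 40 (size 2, align 2) → ends 42
pad 2 to align 4 for width
width at 44 (size 28, align 4) → ends 72
total 72 bytes, alignment 8
array of 17: 17 × 72 = 1224

1224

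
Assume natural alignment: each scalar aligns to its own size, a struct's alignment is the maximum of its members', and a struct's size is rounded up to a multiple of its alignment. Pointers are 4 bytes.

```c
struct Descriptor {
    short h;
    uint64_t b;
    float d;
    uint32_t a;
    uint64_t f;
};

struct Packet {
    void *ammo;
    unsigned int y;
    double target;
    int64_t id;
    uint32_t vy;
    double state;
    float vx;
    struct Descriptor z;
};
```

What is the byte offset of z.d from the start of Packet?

64

Descriptor: h at 0 (size 2, align 2) → ends 2; pad 6 to align 8 for b; b at 8 (size 8, align 8) → ends 16; d at 16 (size 4, align 4) → ends 20; a at 20 (size 4, align 4) → ends 24; f at 24 (size 8, align 8) → ends 32; total 32 bytes, alignment 8
ammo at 0 (size 4, align 4) → ends 4
y at 4 (size 4, align 4) → ends 8
target at 8 (size 8, align 8) → ends 16
id at 16 (size 8, align 8) → ends 24
vy at 24 (size 4, align 4) → ends 28
pad 4 to align 8 for state
state at 32 (size 8, align 8) → ends 40
vx at 40 (size 4, align 4) → ends 44
pad 4 to align 8 for z
z at 48 (size 32, align 8) → ends 80
within Descriptor: d at 16
48 + 16 = 64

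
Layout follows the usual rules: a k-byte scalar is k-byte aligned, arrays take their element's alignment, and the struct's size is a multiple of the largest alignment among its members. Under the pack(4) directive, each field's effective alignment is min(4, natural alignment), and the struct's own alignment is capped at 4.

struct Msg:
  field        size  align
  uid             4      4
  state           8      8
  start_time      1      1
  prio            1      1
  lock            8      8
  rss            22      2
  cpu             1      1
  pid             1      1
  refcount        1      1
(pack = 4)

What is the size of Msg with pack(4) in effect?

0..4  uid  (4B, 4-aligned)
4..12  state  (8B, 4-aligned)
12..13  start_time  (1B, 1-aligned)
13..14  prio  (1B, 1-aligned)
14..16  -- padding (2B)
16..24  lock  (8B, 4-aligned)
24..46  rss  (22B, 2-aligned)
46..47  cpu  (1B, 1-aligned)
47..48  pid  (1B, 1-aligned)
48..49  refcount  (1B, 1-aligned)
49..52  -- tail padding (3B)
sizeof = 52, alignof = 4

52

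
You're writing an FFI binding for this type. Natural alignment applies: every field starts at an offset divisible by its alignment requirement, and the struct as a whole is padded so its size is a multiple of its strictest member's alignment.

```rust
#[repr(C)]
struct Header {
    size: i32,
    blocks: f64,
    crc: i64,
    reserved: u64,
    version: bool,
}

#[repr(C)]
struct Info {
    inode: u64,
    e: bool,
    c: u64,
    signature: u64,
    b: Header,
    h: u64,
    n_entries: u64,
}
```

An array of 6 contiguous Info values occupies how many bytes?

528

Header: size at 0 (size 4, align 4) → ends 4; pad 4 to align 8 for blocks; blocks at 8 (size 8, align 8) → ends 16; crc at 16 (size 8, align 8) → ends 24; reserved at 24 (size 8, align 8) → ends 32; version at 32 (size 1, align 1) → ends 33; tail pad 7 to reach multiple of 8; total 40 bytes, alignment 8
inode at 0 (size 8, align 8) → ends 8
e at 8 (size 1, align 1) → ends 9
pad 7 to align 8 for c
c at 16 (size 8, align 8) → ends 24
signature at 24 (size 8, align 8) → ends 32
b at 32 (size 40, align 8) → ends 72
h at 72 (size 8, align 8) → ends 80
n_entries at 80 (size 8, align 8) → ends 88
total 88 bytes, alignment 8
array of 6: 6 × 88 = 528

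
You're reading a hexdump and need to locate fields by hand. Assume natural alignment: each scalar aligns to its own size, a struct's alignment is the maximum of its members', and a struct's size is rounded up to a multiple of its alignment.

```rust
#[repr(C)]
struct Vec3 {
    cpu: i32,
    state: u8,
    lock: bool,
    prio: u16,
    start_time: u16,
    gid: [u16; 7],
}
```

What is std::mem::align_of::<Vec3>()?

4

member alignments: cpu=4, state=1, lock=1, prio=2, start_time=2, gid=2
max = 4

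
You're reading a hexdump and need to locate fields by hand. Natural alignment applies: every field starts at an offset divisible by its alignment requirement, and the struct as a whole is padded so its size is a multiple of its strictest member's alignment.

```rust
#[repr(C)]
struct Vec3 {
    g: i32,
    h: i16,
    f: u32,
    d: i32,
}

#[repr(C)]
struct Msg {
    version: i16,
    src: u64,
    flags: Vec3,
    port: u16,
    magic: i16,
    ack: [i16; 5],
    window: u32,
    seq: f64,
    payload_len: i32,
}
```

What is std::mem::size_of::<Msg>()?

Vec3: g at 0 (size 4, align 4) → ends 4; h at 4 (size 2, align 2) → ends 6; pad 2 to align 4 for f; f at 8 (size 4, align 4) → ends 12; d at 12 (size 4, align 4) → ends 16; total 16 bytes, alignment 4
version at 0 (size 2, align 2) → ends 2
pad 6 to align 8 for src
src at 8 (size 8, align 8) → ends 16
flags at 16 (size 16, align 4) → ends 32
port at 32 (size 2, align 2) → ends 34
magic at 34 (size 2, align 2) → ends 36
ack at 36 (size 10, align 2) → ends 46
pad 2 to align 4 for window
window at 48 (size 4, align 4) → ends 52
pad 4 to align 8 for seq
seq at 56 (size 8, align 8) → ends 64
payload_len at 64 (size 4, align 4) → ends 68
tail pad 4 to reach multiple of 8
total 72 bytes, alignment 8

72 bytes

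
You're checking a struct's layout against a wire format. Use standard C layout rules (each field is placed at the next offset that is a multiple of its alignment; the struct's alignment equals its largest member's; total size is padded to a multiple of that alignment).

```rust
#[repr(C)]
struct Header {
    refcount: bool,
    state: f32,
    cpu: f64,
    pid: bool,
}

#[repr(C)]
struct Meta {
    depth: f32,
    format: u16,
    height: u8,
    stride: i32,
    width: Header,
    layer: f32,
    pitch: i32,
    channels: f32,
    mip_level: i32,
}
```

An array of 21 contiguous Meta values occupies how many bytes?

1176

Header: refcount at 0 (size 1, align 1) → ends 1; pad 3 to align 4 for state; state at 4 (size 4, align 4) → ends 8; cpu at 8 (size 8, align 8) → ends 16; pid at 16 (size 1, align 1) → ends 17; tail pad 7 to reach multiple of 8; total 24 bytes, alignment 8
depth at 0 (size 4, align 4) → ends 4
format at 4 (size 2, align 2) → ends 6
height at 6 (size 1, align 1) → ends 7
pad 1 to align 4 for stride
stride at 8 (size 4, align 4) → ends 12
pad 4 to align 8 for width
width at 16 (size 24, align 8) → ends 40
layer at 40 (size 4, align 4) → ends 44
pitch at 44 (size 4, align 4) → ends 48
channels at 48 (size 4, align 4) → ends 52
mip_level at 52 (size 4, align 4) → ends 56
total 56 bytes, alignment 8
array of 21: 21 × 56 = 1176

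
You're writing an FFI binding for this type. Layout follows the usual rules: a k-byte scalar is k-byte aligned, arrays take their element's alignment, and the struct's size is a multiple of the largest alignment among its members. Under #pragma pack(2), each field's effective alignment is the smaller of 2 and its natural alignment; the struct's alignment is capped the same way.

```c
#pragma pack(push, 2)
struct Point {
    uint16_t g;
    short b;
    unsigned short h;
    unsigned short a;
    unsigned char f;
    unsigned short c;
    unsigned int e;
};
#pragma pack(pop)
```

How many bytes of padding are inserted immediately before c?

1

g at 0 (size 2, align 2) → ends 2
b at 2 (size 2, align 2) → ends 4
h at 4 (size 2, align 2) → ends 6
a at 6 (size 2, align 2) → ends 8
f at 8 (size 1, align 1) → ends 9
pad 1 to align 2 for c
c at 10 (size 2, align 2) → ends 12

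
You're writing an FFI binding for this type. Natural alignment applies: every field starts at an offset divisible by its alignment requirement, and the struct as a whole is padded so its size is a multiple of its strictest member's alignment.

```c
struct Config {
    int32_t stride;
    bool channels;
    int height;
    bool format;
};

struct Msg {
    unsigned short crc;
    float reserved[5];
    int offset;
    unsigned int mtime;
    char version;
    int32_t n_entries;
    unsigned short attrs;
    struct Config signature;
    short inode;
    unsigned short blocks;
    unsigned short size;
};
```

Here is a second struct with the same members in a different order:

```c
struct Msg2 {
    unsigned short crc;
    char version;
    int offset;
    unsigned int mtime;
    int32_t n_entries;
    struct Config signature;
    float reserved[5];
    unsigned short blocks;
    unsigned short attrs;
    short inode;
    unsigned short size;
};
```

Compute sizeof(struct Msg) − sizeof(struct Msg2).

8

Config: @0: stride [4B, align 4] → 4; @4: channels [1B, align 1] → 5; +3 pad (align 4); @8: height [4B, align 4] → 12; @12: format [1B, align 1] → 13; +3 tail pad (align 4); size 16, align 4
@0: crc [2B, align 2] → 2
+2 pad (align 4)
@4: reserved [20B, align 4] → 24
@24: offset [4B, align 4] → 28
@28: mtime [4B, align 4] → 32
@32: version [1B, align 1] → 33
+3 pad (align 4)
@36: n_entries [4B, align 4] → 40
@40: attrs [2B, align 2] → 42
+2 pad (align 4)
@44: signature [16B, align 4] → 60
@60: inode [2B, align 2] → 62
@62: blocks [2B, align 2] → 64
@64: size [2B, align 2] → 66
+2 tail pad (align 4)
size 68, align 4
— Msg2 —
@0: crc [2B, align 2] → 2
@2: version [1B, align 1] → 3
+1 pad (align 4)
@4: offset [4B, align 4] → 8
@8: mtime [4B, align 4] → 12
@12: n_entries [4B, align 4] → 16
@16: signature [16B, align 4] → 32
@32: reserved [20B, align 4] → 52
@52: blocks [2B, align 2] → 54
@54: attrs [2B, align 2] → 56
@56: inode [2B, align 2] → 58
@58: size [2B, align 2] → 60
size 60, align 4
68 − 60 = 8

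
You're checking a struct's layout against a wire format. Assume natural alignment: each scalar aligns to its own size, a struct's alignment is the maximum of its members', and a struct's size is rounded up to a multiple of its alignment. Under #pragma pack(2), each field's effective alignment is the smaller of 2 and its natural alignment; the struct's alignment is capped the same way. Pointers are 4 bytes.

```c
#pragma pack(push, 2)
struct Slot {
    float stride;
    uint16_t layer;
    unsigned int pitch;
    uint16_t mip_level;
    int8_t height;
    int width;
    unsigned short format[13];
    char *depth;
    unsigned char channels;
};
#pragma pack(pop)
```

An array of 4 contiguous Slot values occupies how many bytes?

200

@0: stride [4B, align 2] → 4
@4: layer [2B, align 2] → 6
@6: pitch [4B, align 2] → 10
@10: mip_level [2B, align 2] → 12
@12: height [1B, align 1] → 13
+1 pad (align 2)
@14: width [4B, align 2] → 18
@18: format [26B, align 2] → 44
@44: depth [4B, align 2] → 48
@48: channels [1B, align 1] → 49
+1 tail pad (align 2)
size 50, align 2
array of 4: 4 × 50 = 200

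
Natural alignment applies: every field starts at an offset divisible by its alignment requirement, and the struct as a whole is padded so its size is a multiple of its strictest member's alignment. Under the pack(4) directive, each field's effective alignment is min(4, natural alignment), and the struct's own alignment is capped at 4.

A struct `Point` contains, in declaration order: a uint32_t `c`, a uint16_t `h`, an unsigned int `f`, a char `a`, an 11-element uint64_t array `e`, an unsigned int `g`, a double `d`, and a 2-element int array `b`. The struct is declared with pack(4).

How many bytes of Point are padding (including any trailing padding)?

c at 0 (size 4, align 4) → ends 4
h at 4 (size 2, align 2) → ends 6
pad 2 to align 4 for f
f at 8 (size 4, align 4) → ends 12
a at 12 (size 1, align 1) → ends 13
pad 3 to align 4 for e
e at 16 (size 88, align 4) → ends 104
g at 104 (size 4, align 4) → ends 108
d at 108 (size 8, align 4) → ends 116
b at 116 (size 8, align 4) → ends 124
total 124 bytes, alignment 4
data bytes 119, size 124 → padding 5

5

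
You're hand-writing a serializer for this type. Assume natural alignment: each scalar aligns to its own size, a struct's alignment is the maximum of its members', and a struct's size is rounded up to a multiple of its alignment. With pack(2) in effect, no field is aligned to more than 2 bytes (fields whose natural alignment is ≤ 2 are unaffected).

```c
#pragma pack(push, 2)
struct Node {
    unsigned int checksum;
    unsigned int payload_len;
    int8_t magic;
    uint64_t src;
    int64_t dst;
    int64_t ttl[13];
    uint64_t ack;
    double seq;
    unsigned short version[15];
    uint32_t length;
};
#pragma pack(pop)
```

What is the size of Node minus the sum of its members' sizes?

0..4  checksum  (4B, 2-aligned)
4..8  payload_len  (4B, 2-aligned)
8..9  magic  (1B, 1-aligned)
9..10  -- padding (1B)
10..18  src  (8B, 2-aligned)
18..26  dst  (8B, 2-aligned)
26..130  ttl  (104B, 2-aligned)
130..138  ack  (8B, 2-aligned)
138..146  seq  (8B, 2-aligned)
146..176  version  (30B, 2-aligned)
176..180  length  (4B, 2-aligned)
sizeof = 180, alignof = 2
data bytes 179, size 180 → padding 1

1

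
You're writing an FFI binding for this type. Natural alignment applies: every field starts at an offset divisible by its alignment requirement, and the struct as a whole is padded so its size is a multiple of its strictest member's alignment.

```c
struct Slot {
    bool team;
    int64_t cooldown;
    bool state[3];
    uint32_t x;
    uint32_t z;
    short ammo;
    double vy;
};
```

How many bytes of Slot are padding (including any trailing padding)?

10

team at 0 (size 1, align 1) → ends 1
pad 7 to align 8 for cooldown
cooldown at 8 (size 8, align 8) → ends 16
state at 16 (size 3, align 1) → ends 19
pad 1 to align 4 for x
x at 20 (size 4, align 4) → ends 24
z at 24 (size 4, align 4) → ends 28
ammo at 28 (size 2, align 2) → ends 30
pad 2 to align 8 for vy
vy at 32 (size 8, align 8) → ends 40
total 40 bytes, alignment 8
data bytes 30, size 40 → padding 10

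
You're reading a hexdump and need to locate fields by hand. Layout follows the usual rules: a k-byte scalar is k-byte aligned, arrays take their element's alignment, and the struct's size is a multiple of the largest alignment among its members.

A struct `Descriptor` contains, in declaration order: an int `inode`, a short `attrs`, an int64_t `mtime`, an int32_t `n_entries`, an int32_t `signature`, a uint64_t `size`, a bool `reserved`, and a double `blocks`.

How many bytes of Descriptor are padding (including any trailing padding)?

inode at 0 (size 4, align 4) → ends 4
attrs at 4 (size 2, align 2) → ends 6
pad 2 to align 8 for mtime
mtime at 8 (size 8, align 8) → ends 16
n_entries at 16 (size 4, align 4) → ends 20
signature at 20 (size 4, align 4) → ends 24
size at 24 (size 8, align 8) → ends 32
reserved at 32 (size 1, align 1) → ends 33
pad 7 to align 8 for blocks
blocks at 40 (size 8, align 8) → ends 48
total 48 bytes, alignment 8
data bytes 39, size 48 → padding 9

9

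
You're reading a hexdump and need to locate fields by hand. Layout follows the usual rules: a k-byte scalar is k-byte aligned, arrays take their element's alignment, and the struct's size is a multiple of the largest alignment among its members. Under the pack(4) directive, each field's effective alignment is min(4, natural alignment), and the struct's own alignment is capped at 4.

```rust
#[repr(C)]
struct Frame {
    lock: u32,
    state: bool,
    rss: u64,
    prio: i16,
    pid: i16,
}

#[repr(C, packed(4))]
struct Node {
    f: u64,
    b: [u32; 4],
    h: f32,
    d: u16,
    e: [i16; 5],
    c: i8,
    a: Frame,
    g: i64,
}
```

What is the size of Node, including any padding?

76 bytes

Frame: 0..4  lock  (4B, 4-aligned); 4..5  state  (1B, 1-aligned); 5..8  -- padding (3B); 8..16  rss  (8B, 8-aligned); 16..18  prio  (2B, 2-aligned); 18..20  pid  (2B, 2-aligned); 20..24  -- tail padding (4B); sizeof = 24, alignof = 8
0..8  f  (8B, 4-aligned)
8..24  b  (16B, 4-aligned)
24..28  h  (4B, 4-aligned)
28..30  d  (2B, 2-aligned)
30..40  e  (10B, 2-aligned)
40..41  c  (1B, 1-aligned)
41..44  -- padding (3B)
44..68  a  (24B, 4-aligned)
68..76  g  (8B, 4-aligned)
sizeof = 76, alignof = 4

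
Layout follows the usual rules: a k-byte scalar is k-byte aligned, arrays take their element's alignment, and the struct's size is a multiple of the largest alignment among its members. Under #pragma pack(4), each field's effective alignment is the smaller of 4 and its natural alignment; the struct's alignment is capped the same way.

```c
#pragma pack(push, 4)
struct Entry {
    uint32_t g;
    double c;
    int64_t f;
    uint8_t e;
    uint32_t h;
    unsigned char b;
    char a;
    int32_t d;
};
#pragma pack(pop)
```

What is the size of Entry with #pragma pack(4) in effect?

@0: g [4B, align 4] → 4
@4: c [8B, align 4] → 12
@12: f [8B, align 4] → 20
@20: e [1B, align 1] → 21
+3 pad (align 4)
@24: h [4B, align 4] → 28
@28: b [1B, align 1] → 29
@29: a [1B, align 1] → 30
+2 pad (align 4)
@32: d [4B, align 4] → 36
size 36, align 4

36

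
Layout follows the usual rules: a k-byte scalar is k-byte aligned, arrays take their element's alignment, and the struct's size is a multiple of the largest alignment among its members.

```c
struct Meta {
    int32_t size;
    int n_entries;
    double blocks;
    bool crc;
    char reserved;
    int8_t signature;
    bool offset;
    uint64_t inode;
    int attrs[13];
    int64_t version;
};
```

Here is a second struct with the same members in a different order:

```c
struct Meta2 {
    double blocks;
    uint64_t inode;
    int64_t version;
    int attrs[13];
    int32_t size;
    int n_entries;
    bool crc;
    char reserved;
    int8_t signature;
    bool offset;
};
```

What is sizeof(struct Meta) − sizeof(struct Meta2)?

@0: size [4B, align 4] → 4
@4: n_entries [4B, align 4] → 8
@8: blocks [8B, align 8] → 16
@16: crc [1B, align 1] → 17
@17: reserved [1B, align 1] → 18
@18: signature [1B, align 1] → 19
@19: offset [1B, align 1] → 20
+4 pad (align 8)
@24: inode [8B, align 8] → 32
@32: attrs [52B, align 4] → 84
+4 pad (align 8)
@88: version [8B, align 8] → 96
size 96, align 8
— Meta2 —
@0: blocks [8B, align 8] → 8
@8: inode [8B, align 8] → 16
@16: version [8B, align 8] → 24
@24: attrs [52B, align 4] → 76
@76: size [4B, align 4] → 80
@80: n_entries [4B, align 4] → 84
@84: crc [1B, align 1] → 85
@85: reserved [1B, align 1] → 86
@86: signature [1B, align 1] → 87
@87: offset [1B, align 1] → 88
size 88, align 8
96 − 88 = 8

8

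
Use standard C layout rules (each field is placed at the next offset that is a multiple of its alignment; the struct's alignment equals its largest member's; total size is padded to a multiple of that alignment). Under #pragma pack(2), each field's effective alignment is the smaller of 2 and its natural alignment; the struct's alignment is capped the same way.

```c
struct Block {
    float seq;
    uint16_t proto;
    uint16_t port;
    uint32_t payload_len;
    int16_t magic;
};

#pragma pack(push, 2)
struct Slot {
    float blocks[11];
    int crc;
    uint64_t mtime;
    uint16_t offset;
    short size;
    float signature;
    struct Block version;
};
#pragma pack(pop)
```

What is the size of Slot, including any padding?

Block: 0..4  seq  (4B, 4-aligned); 4..6  proto  (2B, 2-aligned); 6..8  port  (2B, 2-aligned); 8..12  payload_len  (4B, 4-aligned); 12..14  magic  (2B, 2-aligned); 14..16  -- tail padding (2B); sizeof = 16, alignof = 4
0..44  blocks  (44B, 2-aligned)
44..48  crc  (4B, 2-aligned)
48..56  mtime  (8B, 2-aligned)
56..58  offset  (2B, 2-aligned)
58..60  size  (2B, 2-aligned)
60..64  signature  (4B, 2-aligned)
64..80  version  (16B, 2-aligned)
sizeof = 80, alignof = 2

80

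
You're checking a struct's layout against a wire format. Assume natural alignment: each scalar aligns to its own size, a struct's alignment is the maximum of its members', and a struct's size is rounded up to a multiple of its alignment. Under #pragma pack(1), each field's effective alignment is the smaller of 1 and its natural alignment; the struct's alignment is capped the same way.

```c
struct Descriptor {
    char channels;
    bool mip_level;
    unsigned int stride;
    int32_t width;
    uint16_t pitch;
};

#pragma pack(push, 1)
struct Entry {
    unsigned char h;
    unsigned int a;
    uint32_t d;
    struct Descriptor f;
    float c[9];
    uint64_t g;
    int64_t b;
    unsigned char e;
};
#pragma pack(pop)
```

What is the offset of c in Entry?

25

Descriptor: channels at 0 (size 1, align 1) → ends 1; mip_level at 1 (size 1, align 1) → ends 2; pad 2 to align 4 for stride; stride at 4 (size 4, align 4) → ends 8; width at 8 (size 4, align 4) → ends 12; pitch at 12 (size 2, align 2) → ends 14; tail pad 2 to reach multiple of 4; total 16 bytes, alignment 4
h at 0 (size 1, align 1) → ends 1
a at 1 (size 4, align 1) → ends 5
d at 5 (size 4, align 1) → ends 9
f at 9 (size 16, align 1) → ends 25
c at 25 (size 36, align 1) → ends 61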